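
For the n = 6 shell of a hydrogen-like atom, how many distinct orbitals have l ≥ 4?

20

Go through l = 0, …, 5 (the values permitted for n = 6).
The (l, ml) pairs meeting l ≥ 4 give: l=4 → 9; l=5 → 11.
Total orbitals: 9 + 11 = 20.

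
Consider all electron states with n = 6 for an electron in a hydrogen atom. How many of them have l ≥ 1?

70

The n = 6 shell has l = 0 through 5; check each.
Per l-value: l=1 → 3; l=2 → 5; l=3 → 7; l=4 → 9; l=5 → 11.
Orbitals: 3 + 5 + 7 + 9 + 11 = 35. Each orbital carries two spin states, so 35 × 2 = 70 states.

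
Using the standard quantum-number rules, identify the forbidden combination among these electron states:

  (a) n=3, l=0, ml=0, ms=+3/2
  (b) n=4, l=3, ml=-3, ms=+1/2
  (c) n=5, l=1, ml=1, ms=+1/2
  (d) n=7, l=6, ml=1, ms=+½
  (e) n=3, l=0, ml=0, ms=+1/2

(a)

(a) has ms = +3/2, but an electron's spin must be ±1/2.
The remaining sets (b), (c), (d), (e) satisfy all four rules.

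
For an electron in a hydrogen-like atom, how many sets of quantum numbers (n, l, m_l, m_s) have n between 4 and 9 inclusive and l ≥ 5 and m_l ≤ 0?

Treat each shell separately and count matching orbitals:
n=6 → 6; n=7 → 13; n=8 → 21; n=9 → 30.
Orbitals: 6 + 13 + 21 + 30 = 70. Including both spin states (m_s = ±1/2) gives 2 × 70 = 140 states.

140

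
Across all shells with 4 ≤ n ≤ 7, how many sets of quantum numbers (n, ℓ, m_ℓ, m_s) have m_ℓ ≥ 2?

Count contributing orbitals for each principal shell:
n=4 → 3; n=5 → 6; n=6 → 10; n=7 → 15.
Orbitals: 3 + 6 + 10 + 15 = 34. Including both spin states (m_s = ±1/2) gives 2 × 34 = 68 states.

68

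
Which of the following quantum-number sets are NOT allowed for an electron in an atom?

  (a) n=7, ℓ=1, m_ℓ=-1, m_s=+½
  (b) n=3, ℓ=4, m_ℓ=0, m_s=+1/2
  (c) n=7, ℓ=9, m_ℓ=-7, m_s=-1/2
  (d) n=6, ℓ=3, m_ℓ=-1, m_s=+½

(b) and (c)

(b) has ℓ = 4 ≥ n = 3, violating 0 ≤ ℓ ≤ n−1.
(c) has ℓ = 9 ≥ n = 7, violating 0 ≤ ℓ ≤ n−1.
The remaining sets (a), (d) satisfy all four rules.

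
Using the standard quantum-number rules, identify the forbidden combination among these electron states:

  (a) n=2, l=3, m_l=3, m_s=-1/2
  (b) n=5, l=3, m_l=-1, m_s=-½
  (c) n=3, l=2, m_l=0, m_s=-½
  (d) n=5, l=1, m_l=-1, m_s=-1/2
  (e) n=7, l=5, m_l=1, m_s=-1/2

(a) has l = 3 ≥ n = 2, violating 0 ≤ l ≤ n−1.
The remaining sets (b), (c), (d), (e) satisfy all four rules.

(a)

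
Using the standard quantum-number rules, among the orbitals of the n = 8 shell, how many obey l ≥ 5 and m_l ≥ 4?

Orbitals with l ≥ 5 and m_l ≥ 4, by l: l=5 → 2; l=6 → 3; l=7 → 4.
Total orbitals: 2 + 3 + 4 = 9.

9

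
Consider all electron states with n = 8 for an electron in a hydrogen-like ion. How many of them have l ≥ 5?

78

Per l-value: l=5 → 11; l=6 → 13; l=7 → 15.
Orbitals: 11 + 13 + 15 = 39. Each orbital carries two spin states, so 39 × 2 = 78 states.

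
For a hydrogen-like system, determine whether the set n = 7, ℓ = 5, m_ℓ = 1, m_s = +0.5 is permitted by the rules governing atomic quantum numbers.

n = 7 is a positive integer. ℓ = 5 satisfies 0 ≤ ℓ ≤ n−1 = 6. m_ℓ = 1 lies in the range −ℓ … +ℓ (here −5 … 5). m_s = +1/2 is one of ±1/2.
All four constraints are satisfied.

Allowed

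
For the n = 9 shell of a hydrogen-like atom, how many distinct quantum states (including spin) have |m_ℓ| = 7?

8

The n = 9 shell has ℓ = 0 through 8; check each.
Orbitals with |m_ℓ| = 7, by ℓ: ℓ=7 → 2; ℓ=8 → 2.
Orbitals: 2 + 2 = 4. Each orbital carries two spin states, so 4 × 2 = 8 states.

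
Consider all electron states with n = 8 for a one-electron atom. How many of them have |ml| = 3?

20

The n = 8 shell has l = 0 through 7; check each.
The (l, ml) pairs meeting |ml| = 3 give: l=3 → 2; l=4 → 2; l=5 → 2; l=6 → 2; l=7 → 2.
Orbitals: 2 + 2 + 2 + 2 + 2 = 10. Each orbital carries two spin states, so 10 × 2 = 20 states.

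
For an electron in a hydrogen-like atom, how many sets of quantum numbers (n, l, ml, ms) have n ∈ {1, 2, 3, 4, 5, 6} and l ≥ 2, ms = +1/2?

70

Go shell by shell, enumerating (l, ml) with l ≥ 2:
n=3 → 5; n=4 → 12; n=5 → 21; n=6 → 32.
Orbitals: 5 + 12 + 21 + 32 = 70. With ms fixed to +1/2 there is one state per orbital, so 70 states.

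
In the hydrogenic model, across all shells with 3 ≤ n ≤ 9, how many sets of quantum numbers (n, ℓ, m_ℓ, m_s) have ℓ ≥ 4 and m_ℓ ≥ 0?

190

Count contributing orbitals for each principal shell:
n=5 → 5; n=6 → 11; n=7 → 18; n=8 → 26; n=9 → 35.
Orbitals: 5 + 11 + 18 + 26 + 35 = 95. Including both spin states (m_s = ±1/2) gives 2 × 95 = 190 states.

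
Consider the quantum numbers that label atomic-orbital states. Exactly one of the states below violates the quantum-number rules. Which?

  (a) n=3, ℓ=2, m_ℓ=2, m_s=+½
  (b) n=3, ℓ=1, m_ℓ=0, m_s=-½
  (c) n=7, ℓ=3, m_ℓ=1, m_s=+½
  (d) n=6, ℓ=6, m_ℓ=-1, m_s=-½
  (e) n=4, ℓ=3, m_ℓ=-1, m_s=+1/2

(d)

(d) has ℓ = 6 ≥ n = 6, violating 0 ≤ ℓ ≤ n−1.
The remaining sets (a), (b), (c), (e) satisfy all four rules.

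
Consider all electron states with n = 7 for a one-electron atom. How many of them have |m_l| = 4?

The n = 7 shell has l = 0 through 6; check each.
Orbitals with |m_l| = 4, by l: l=4 → 2; l=5 → 2; l=6 → 2.
Orbitals: 2 + 2 + 2 = 6. Each orbital carries two spin states, so 6 × 2 = 12 states.

12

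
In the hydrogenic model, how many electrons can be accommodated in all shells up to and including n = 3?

28

Total orbitals = 1² + 2² + 3² = 14. Doubling for spin gives 28 electrons.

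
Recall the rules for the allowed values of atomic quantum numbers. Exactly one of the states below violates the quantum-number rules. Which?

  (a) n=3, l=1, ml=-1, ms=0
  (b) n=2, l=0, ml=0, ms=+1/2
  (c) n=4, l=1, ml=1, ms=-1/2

(a)

(a) has ms = 0, but an electron's spin must be ±1/2.
The remaining sets (b), (c) satisfy all four rules.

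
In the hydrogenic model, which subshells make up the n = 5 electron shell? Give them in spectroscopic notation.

For n = 5, ℓ runs from 0 to 4. In spectroscopic notation ℓ = 0,1,2,… ↔ s,p,d,f,g,h,i, so the subshells are 5s, 5p, 5d, 5f, 5g.

5s, 5p, 5d, 5f, 5g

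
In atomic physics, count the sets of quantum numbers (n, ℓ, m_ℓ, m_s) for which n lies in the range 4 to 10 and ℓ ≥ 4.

518

Work shell by shell — for each n, count the (ℓ, m_ℓ) pairs that satisfy ℓ ≥ 4:
n=5 → 9; n=6 → 20; n=7 → 33; n=8 → 48; n=9 → 65; n=10 → 84.
Orbitals: 9 + 20 + 33 + 48 + 65 + 84 = 259. Including both spin states (m_s = ±1/2) gives 2 × 259 = 518 states.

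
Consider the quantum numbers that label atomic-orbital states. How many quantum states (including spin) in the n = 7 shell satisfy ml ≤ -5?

With n = 7 the allowed l are 0, 1, …, 6.
Contributions: l=5 → 1; l=6 → 2.
Orbitals: 1 + 2 = 3. Each orbital carries two spin states, so 3 × 2 = 6 states.

6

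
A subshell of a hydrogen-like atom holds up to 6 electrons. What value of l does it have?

2(2l+1) = 6 ⇒ 2l+1 = 3 ⇒ l = 1.

l = 1 (p)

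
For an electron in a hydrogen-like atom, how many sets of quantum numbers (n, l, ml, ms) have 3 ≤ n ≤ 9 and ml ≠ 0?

Treat each shell separately and count matching orbitals:
n=3 → 6; n=4 → 12; n=5 → 20; n=6 → 30; n=7 → 42; n=8 → 56; n=9 → 72.
Orbitals: 6 + 12 + 20 + 30 + 42 + 56 + 72 = 238. Including both spin states (ms = ±1/2) gives 2 × 238 = 476 states.

476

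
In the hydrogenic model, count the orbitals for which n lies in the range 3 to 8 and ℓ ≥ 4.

For each n in the range, tally the orbitals obeying ℓ ≥ 4:
n=5 → 9; n=6 → 20; n=7 → 33; n=8 → 48.
Total orbitals: 9 + 20 + 33 + 48 = 110.

110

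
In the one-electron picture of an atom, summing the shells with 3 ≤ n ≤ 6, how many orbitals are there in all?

86

Shell n has n² orbitals: 3²=9 + 4²=16 + 5²=25 + 6²=36 = 86 orbitals.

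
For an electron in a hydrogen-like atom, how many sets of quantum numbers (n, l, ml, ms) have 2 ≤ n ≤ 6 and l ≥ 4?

58

Count contributing orbitals for each principal shell:
n=5 → 9; n=6 → 20.
Orbitals: 9 + 20 = 29. Including both spin states (ms = ±1/2) gives 2 × 29 = 58 states.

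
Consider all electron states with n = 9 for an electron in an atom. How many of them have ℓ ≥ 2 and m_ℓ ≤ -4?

With n = 9 the allowed ℓ are 0, 1, …, 8.
Contributions: ℓ=4 → 1; ℓ=5 → 2; ℓ=6 → 3; ℓ=7 → 4; ℓ=8 → 5.
Orbitals: 1 + 2 + 3 + 4 + 5 = 15. Each orbital carries two spin states, so 15 × 2 = 30 states.

30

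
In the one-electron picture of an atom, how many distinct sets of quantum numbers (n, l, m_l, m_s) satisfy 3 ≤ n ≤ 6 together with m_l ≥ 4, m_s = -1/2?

4

Treat each shell separately and count matching orbitals:
n=5 → 1; n=6 → 3.
Orbitals: 1 + 3 = 4. With m_s fixed to -1/2 there is one state per orbital, so 4 states.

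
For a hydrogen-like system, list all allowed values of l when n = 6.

0, 1, 2, 3, 4, 5

l is an integer with 0 ≤ l ≤ n−1, so for n = 6: l = 0, 1, 2, 3, 4, 5.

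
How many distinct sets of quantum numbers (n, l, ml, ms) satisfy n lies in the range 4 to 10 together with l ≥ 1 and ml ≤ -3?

Treat each shell separately and count matching orbitals:
n=4 → 1; n=5 → 3; n=6 → 6; n=7 → 10; n=8 → 15; n=9 → 21; n=10 → 28.
Orbitals: 1 + 3 + 6 + 10 + 15 + 21 + 28 = 84. Including both spin states (ms = ±1/2) gives 2 × 84 = 168 states.

168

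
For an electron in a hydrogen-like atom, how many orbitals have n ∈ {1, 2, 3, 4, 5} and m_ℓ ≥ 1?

Count contributing orbitals for each principal shell:
n=2 → 1; n=3 → 3; n=4 → 6; n=5 → 10.
Total orbitals: 1 + 3 + 6 + 10 = 20.

20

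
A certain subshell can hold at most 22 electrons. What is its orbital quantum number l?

2(2l+1) = 22 ⇒ 2l+1 = 11 ⇒ l = 5.

l = 5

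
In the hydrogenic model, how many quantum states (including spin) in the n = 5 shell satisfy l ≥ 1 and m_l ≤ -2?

Go through l = 0, …, 4 (the values permitted for n = 5).
The (l, m_l) pairs meeting l ≥ 1 and m_l ≤ -2 give: l=2 → 1; l=3 → 2; l=4 → 3.
Orbitals: 1 + 2 + 3 = 6. Each orbital carries two spin states, so 6 × 2 = 12 states.

12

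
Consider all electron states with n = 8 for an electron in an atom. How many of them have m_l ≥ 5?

12

Go through l = 0, …, 7 (the values permitted for n = 8).
Orbitals with m_l ≥ 5, by l: l=5 → 1; l=6 → 2; l=7 → 3.
Orbitals: 1 + 2 + 3 = 6. Each orbital carries two spin states, so 6 × 2 = 12 states.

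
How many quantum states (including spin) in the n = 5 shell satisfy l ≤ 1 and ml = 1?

2

Contributions: l=1 → 1.
Orbitals: 1. Each orbital carries two spin states, so 1 × 2 = 2 states.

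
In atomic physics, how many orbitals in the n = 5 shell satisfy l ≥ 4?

The n = 5 shell has l = 0 through 4; check each.
Orbitals with l ≥ 4, by l: l=4 → 9.
Total orbitals: 9.

9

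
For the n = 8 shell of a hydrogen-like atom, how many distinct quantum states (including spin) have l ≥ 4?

96

For n = 8, l ranges over 0 … 7.
Orbitals with l ≥ 4, by l: l=4 → 9; l=5 → 11; l=6 → 13; l=7 → 15.
Orbitals: 9 + 11 + 13 + 15 = 48. Each orbital carries two spin states, so 48 × 2 = 96 states.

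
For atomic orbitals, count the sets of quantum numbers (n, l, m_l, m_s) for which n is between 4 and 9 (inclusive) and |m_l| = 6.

24

For each n in the range, tally the orbitals obeying |m_l| = 6:
n=7 → 2; n=8 → 4; n=9 → 6.
Orbitals: 2 + 4 + 6 = 12. Including both spin states (m_s = ±1/2) gives 2 × 12 = 24 states.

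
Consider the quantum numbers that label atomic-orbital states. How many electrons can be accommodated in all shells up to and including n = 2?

Total orbitals = 1² + 2² = 5. Doubling for spin gives 10 electrons.

10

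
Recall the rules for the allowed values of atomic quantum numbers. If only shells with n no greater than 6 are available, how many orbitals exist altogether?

91

Total orbitals = 1² + 2² + 3² + 4² + 5² + 6² = 91.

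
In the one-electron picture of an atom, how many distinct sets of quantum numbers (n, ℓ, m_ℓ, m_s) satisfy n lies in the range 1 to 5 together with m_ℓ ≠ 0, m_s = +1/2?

For each n in the range, tally the orbitals obeying m_ℓ ≠ 0:
n=2 → 2; n=3 → 6; n=4 → 12; n=5 → 20.
Orbitals: 2 + 6 + 12 + 20 = 40. With m_s fixed to +1/2 there is one state per orbital, so 40 states.

40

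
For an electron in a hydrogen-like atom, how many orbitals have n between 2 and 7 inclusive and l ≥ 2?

115

Work shell by shell — for each n, count the (l, m_l) pairs that satisfy l ≥ 2:
n=3 → 5; n=4 → 12; n=5 → 21; n=6 → 32; n=7 → 45.
Total orbitals: 5 + 12 + 21 + 32 + 45 = 115.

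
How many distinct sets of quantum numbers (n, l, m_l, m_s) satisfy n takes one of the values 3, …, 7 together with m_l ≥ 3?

Go shell by shell, enumerating (l, m_l) with m_l ≥ 3:
n=4 → 1; n=5 → 3; n=6 → 6; n=7 → 10.
Orbitals: 1 + 3 + 6 + 10 = 20. Including both spin states (m_s = ±1/2) gives 2 × 20 = 40 states.

40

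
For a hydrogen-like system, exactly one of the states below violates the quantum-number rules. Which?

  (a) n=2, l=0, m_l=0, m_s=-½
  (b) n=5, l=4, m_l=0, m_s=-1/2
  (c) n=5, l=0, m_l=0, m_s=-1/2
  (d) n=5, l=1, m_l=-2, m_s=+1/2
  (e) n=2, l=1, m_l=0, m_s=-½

(d)

(d) has |m_l| = 2 > l = 1, violating −l ≤ m_l ≤ l.
The remaining sets (a), (b), (c), (e) satisfy all four rules.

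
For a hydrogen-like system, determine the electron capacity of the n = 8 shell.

A shell holds 2n² electrons: 2 × 8² = 2 × 64 = 128.

128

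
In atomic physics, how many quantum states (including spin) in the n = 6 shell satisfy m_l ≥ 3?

12

The n = 6 shell has l = 0 through 5; check each.
The (l, m_l) pairs meeting m_l ≥ 3 give: l=3 → 1; l=4 → 2; l=5 → 3.
Orbitals: 1 + 2 + 3 = 6. Each orbital carries two spin states, so 6 × 2 = 12 states.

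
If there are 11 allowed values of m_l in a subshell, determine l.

l = 5

m_l ranges over 2l+1 integers, so 2l+1 = 11 ⇒ l = 5.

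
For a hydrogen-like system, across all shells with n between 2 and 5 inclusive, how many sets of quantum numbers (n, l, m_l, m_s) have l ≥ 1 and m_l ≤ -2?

20

Per-shell orbital counts meeting the constraint:
n=3 → 1; n=4 → 3; n=5 → 6.
Orbitals: 1 + 3 + 6 = 10. Including both spin states (m_s = ±1/2) gives 2 × 10 = 20 states.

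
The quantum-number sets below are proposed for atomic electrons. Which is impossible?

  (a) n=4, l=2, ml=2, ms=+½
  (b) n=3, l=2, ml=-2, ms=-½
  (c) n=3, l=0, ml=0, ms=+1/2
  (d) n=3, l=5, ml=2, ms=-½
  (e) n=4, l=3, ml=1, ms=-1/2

(d) has l = 5 ≥ n = 3, violating 0 ≤ l ≤ n−1.
The remaining sets (a), (b), (c), (e) satisfy all four rules.

(d)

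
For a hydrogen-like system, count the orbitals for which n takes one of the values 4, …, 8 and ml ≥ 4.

20

Treat each shell separately and count matching orbitals:
n=5 → 1; n=6 → 3; n=7 → 6; n=8 → 10.
Total orbitals: 1 + 3 + 6 + 10 = 20.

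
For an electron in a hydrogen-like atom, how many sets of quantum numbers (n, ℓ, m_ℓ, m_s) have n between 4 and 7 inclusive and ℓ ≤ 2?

72

Work shell by shell — for each n, count the (ℓ, m_ℓ) pairs that satisfy ℓ ≤ 2:
n=4 → 9; n=5 → 9; n=6 → 9; n=7 → 9.
Orbitals: 9 + 9 + 9 + 9 = 36. Including both spin states (m_s = ±1/2) gives 2 × 36 = 72 states.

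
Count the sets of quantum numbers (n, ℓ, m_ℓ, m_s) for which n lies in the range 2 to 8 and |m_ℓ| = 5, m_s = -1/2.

Treat each shell separately and count matching orbitals:
n=6 → 2; n=7 → 4; n=8 → 6.
Orbitals: 2 + 4 + 6 = 12. With m_s fixed to -1/2 there is one state per orbital, so 12 states.

12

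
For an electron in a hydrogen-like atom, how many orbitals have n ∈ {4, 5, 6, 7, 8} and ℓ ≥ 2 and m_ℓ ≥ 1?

Per-shell orbital counts meeting the constraint:
n=4 → 5; n=5 → 9; n=6 → 14; n=7 → 20; n=8 → 27.
Total orbitals: 5 + 9 + 14 + 20 + 27 = 75.

75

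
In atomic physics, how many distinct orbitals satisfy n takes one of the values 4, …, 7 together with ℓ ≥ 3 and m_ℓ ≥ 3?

For each n in the range, tally the orbitals obeying ℓ ≥ 3 and m_ℓ ≥ 3:
n=4 → 1; n=5 → 3; n=6 → 6; n=7 → 10.
Total orbitals: 1 + 3 + 6 + 10 = 20.

20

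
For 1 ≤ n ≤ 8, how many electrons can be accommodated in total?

Total orbitals = 1² + 2² + 3² + 4² + 5² + 6² + 7² + 8² = 204. Doubling for spin gives 408 electrons.

408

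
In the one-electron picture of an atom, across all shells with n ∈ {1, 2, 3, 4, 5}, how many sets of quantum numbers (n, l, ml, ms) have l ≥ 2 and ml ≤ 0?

44

Work shell by shell — for each n, count the (l, ml) pairs that satisfy l ≥ 2 and ml ≤ 0:
n=3 → 3; n=4 → 7; n=5 → 12.
Orbitals: 3 + 7 + 12 = 22. Including both spin states (ms = ±1/2) gives 2 × 22 = 44 states.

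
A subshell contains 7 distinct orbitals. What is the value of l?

l = 3

2l+1 = 7 gives l = 3.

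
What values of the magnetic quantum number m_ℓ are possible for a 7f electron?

The 7f subshell has ℓ = 3, and m_ℓ takes every integer from −ℓ to +ℓ. With ℓ = 3 that gives the 7 values -3, -2, -1, 0, 1, 2, 3.

-3, -2, -1, 0, 1, 2, 3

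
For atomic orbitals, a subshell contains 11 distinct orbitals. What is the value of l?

2l+1 = 11 gives l = 5.

l = 5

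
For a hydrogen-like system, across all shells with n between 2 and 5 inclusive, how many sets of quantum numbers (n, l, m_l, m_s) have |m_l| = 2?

Work shell by shell — for each n, count the (l, m_l) pairs that satisfy |m_l| = 2:
n=3 → 2; n=4 → 4; n=5 → 6.
Orbitals: 2 + 4 + 6 = 12. Including both spin states (m_s = ±1/2) gives 2 × 12 = 24 states.

24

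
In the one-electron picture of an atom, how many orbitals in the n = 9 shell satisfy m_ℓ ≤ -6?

Go through ℓ = 0, …, 8 (the values permitted for n = 9).
Orbitals with m_ℓ ≤ -6, by ℓ: ℓ=6 → 1; ℓ=7 → 2; ℓ=8 → 3.
Total orbitals: 1 + 2 + 3 = 6.

6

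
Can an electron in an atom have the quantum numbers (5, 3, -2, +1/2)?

n = 5 is a positive integer. l = 3 satisfies 0 ≤ l ≤ n−1 = 4. m_l = -2 lies in the range −l … +l (here −3 … 3). m_s = +1/2 is one of ±1/2.
All four constraints are satisfied.

Allowed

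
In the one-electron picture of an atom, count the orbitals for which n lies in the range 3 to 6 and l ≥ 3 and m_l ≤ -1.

Count contributing orbitals for each principal shell:
n=4 → 3; n=5 → 7; n=6 → 12.
Total orbitals: 3 + 7 + 12 = 22.

22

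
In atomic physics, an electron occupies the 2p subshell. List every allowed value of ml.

-1, 0, 1

The 2p subshell has l = 1, and ml takes every integer from −l to +l. With l = 1 that gives the 3 values -1, 0, 1.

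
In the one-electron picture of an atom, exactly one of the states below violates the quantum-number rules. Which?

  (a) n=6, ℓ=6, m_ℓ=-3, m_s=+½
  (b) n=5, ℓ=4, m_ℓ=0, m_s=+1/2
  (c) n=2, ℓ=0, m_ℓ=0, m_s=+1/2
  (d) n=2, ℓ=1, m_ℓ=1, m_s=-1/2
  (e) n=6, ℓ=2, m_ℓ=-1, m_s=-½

(a) has ℓ = 6 ≥ n = 6, violating 0 ≤ ℓ ≤ n−1.
The remaining sets (b), (c), (d), (e) satisfy all four rules.

(a)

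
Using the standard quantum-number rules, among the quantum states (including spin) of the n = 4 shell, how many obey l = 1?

6

Go through l = 0, …, 3 (the values permitted for n = 4).
The (l, m_l) pairs meeting l = 1 give: l=1 → 3.
Orbitals: 3. Each orbital carries two spin states, so 3 × 2 = 6 states.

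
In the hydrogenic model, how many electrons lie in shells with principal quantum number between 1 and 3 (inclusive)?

Shell n has n² orbitals: 1²=1 + 2²=4 + 3²=9 = 14 orbitals.
Two spin states per orbital: 2 × 14 = 28 electrons.

28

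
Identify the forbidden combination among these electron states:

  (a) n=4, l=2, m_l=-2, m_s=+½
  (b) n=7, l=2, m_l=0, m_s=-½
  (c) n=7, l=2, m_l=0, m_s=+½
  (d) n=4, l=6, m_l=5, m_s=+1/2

(d) has l = 6 ≥ n = 4, violating 0 ≤ l ≤ n−1.
The remaining sets (a), (b), (c) satisfy all four rules.

(d)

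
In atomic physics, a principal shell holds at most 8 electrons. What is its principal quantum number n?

n = 2

2n² = 8 ⇒ n² = 4 ⇒ n = 2.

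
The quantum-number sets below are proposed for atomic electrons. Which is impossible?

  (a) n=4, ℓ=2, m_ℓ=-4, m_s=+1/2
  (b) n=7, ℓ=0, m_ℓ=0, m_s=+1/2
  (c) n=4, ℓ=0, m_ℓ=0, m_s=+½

(a) has |m_ℓ| = 4 > ℓ = 2, violating −ℓ ≤ m_ℓ ≤ ℓ.
The remaining sets (b), (c) satisfy all four rules.

(a)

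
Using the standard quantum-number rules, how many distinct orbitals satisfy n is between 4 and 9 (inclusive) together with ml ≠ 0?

232

Go shell by shell, enumerating (l, ml) with ml ≠ 0:
n=4 → 12; n=5 → 20; n=6 → 30; n=7 → 42; n=8 → 56; n=9 → 72.
Total orbitals: 12 + 20 + 30 + 42 + 56 + 72 = 232.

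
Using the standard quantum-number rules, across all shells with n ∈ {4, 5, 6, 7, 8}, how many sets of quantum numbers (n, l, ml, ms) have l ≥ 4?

220

Work shell by shell — for each n, count the (l, ml) pairs that satisfy l ≥ 4:
n=5 → 9; n=6 → 20; n=7 → 33; n=8 → 48.
Orbitals: 9 + 20 + 33 + 48 = 110. Including both spin states (ms = ±1/2) gives 2 × 110 = 220 states.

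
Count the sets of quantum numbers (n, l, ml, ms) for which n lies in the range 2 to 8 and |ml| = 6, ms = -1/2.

6

Per-shell orbital counts meeting the constraint:
n=7 → 2; n=8 → 4.
Orbitals: 2 + 4 = 6. With ms fixed to -1/2 there is one state per orbital, so 6 states.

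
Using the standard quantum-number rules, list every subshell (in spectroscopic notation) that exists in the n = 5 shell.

For n = 5, ℓ runs from 0 to 4. In spectroscopic notation ℓ = 0,1,2,… ↔ s,p,d,f,g,h,i, so the subshells are 5s, 5p, 5d, 5f, 5g.

5s, 5p, 5d, 5f, 5g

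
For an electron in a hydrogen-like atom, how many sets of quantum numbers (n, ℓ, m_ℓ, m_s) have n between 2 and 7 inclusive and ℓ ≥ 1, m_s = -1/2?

133

Work shell by shell — for each n, count the (ℓ, m_ℓ) pairs that satisfy ℓ ≥ 1:
n=2 → 3; n=3 → 8; n=4 → 15; n=5 → 24; n=6 → 35; n=7 → 48.
Orbitals: 3 + 8 + 15 + 24 + 35 + 48 = 133. With m_s fixed to -1/2 there is one state per orbital, so 133 states.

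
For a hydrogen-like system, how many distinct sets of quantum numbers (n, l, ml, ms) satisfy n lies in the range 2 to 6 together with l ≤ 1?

Treat each shell separately and count matching orbitals:
n=2 → 4; n=3 → 4; n=4 → 4; n=5 → 4; n=6 → 4.
Orbitals: 4 + 4 + 4 + 4 + 4 = 20. Including both spin states (ms = ±1/2) gives 2 × 20 = 40 states.

40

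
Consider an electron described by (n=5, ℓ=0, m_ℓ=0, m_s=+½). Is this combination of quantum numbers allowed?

Yes

n = 5 is a positive integer. ℓ = 0 satisfies 0 ≤ ℓ ≤ n−1 = 4. m_ℓ = 0 lies in the range −ℓ … +ℓ (here 0). m_s = +1/2 is one of ±1/2.
All four constraints are satisfied.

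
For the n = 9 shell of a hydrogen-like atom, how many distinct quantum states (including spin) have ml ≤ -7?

6

Contributions: l=7 → 1; l=8 → 2.
Orbitals: 1 + 2 = 3. Each orbital carries two spin states, so 3 × 2 = 6 states.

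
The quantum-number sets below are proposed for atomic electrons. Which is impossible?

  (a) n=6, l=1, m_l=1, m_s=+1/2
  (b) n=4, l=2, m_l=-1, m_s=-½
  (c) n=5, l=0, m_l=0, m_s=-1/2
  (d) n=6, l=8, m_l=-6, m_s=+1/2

(d)

(d) has l = 8 ≥ n = 6, violating 0 ≤ l ≤ n−1.
The remaining sets (a), (b), (c) satisfy all four rules.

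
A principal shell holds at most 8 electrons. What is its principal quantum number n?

n = 2

2n² = 8 ⇒ n² = 4 ⇒ n = 2.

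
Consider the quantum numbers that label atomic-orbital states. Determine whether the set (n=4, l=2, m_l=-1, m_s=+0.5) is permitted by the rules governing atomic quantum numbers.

n = 4 is a positive integer. l = 2 satisfies 0 ≤ l ≤ n−1 = 3. m_l = -1 lies in the range −l … +l (here −2 … 2). m_s = +1/2 is one of ±1/2.
All four constraints are satisfied.

Valid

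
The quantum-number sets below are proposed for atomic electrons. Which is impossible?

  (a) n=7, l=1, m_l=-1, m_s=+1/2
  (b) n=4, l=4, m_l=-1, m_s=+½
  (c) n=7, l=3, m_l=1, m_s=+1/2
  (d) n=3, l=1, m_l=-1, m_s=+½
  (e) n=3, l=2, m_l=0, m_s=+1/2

(b) has l = 4 ≥ n = 4, violating 0 ≤ l ≤ n−1.
The remaining sets (a), (c), (d), (e) satisfy all four rules.

(b)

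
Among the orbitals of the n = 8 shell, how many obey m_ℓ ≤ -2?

For n = 8, ℓ ranges over 0 … 7.
Orbitals with m_ℓ ≤ -2, by ℓ: ℓ=2 → 1; ℓ=3 → 2; ℓ=4 → 3; ℓ=5 → 4; ℓ=6 → 5; ℓ=7 → 6.
Total orbitals: 1 + 2 + 3 + 4 + 5 + 6 = 21.

21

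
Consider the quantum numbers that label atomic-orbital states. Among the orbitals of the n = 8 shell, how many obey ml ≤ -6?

3

With n = 8 the allowed l are 0, 1, …, 7.
Per l-value: l=6 → 1; l=7 → 2.
Total orbitals: 1 + 2 = 3.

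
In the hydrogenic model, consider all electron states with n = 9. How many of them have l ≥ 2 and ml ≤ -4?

30

Orbitals with l ≥ 2 and ml ≤ -4, by l: l=4 → 1; l=5 → 2; l=6 → 3; l=7 → 4; l=8 → 5.
Orbitals: 1 + 2 + 3 + 4 + 5 = 15. Each orbital carries two spin states, so 15 × 2 = 30 states.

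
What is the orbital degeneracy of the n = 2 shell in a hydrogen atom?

4

The n = 2 shell contains n² = 2² = 4 orbitals.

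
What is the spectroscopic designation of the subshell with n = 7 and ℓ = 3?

7f

ℓ = 3 corresponds to the letter 'f', so the subshell is 7f.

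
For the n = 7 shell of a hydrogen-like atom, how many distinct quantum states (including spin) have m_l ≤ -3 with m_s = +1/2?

10

Per l-value: l=3 → 1; l=4 → 2; l=5 → 3; l=6 → 4.
Orbitals: 1 + 2 + 3 + 4 = 10. With m_s fixed to a single value there is one state per orbital, giving 10 states.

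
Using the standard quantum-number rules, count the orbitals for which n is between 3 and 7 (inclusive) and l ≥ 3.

90

Count contributing orbitals for each principal shell:
n=4 → 7; n=5 → 16; n=6 → 27; n=7 → 40.
Total orbitals: 7 + 16 + 27 + 40 = 90.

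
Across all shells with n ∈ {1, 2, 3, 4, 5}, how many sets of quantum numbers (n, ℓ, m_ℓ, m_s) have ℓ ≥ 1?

100

For each n in the range, tally the orbitals obeying ℓ ≥ 1:
n=2 → 3; n=3 → 8; n=4 → 15; n=5 → 24.
Orbitals: 3 + 8 + 15 + 24 = 50. Including both spin states (m_s = ±1/2) gives 2 × 50 = 100 states.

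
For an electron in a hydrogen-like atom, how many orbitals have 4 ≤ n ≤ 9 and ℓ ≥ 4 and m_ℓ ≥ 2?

65

Go shell by shell, enumerating (ℓ, m_ℓ) with ℓ ≥ 4 and m_ℓ ≥ 2:
n=5 → 3; n=6 → 7; n=7 → 12; n=8 → 18; n=9 → 25.
Total orbitals: 3 + 7 + 12 + 18 + 25 = 65.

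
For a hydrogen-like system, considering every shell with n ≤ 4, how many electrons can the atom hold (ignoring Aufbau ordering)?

Total orbitals = 1² + 2² + 3² + 4² = 30. Doubling for spin gives 60 electrons.

60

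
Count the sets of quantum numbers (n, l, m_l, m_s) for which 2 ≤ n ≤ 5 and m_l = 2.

Treat each shell separately and count matching orbitals:
n=3 → 1; n=4 → 2; n=5 → 3.
Orbitals: 1 + 2 + 3 = 6. Including both spin states (m_s = ±1/2) gives 2 × 6 = 12 states.

12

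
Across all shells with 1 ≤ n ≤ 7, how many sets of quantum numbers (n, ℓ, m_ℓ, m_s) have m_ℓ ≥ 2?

70

For each n in the range, tally the orbitals obeying m_ℓ ≥ 2:
n=3 → 1; n=4 → 3; n=5 → 6; n=6 → 10; n=7 → 15.
Orbitals: 1 + 3 + 6 + 10 + 15 = 35. Including both spin states (m_s = ±1/2) gives 2 × 35 = 70 states.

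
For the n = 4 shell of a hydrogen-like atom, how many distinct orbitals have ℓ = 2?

5

The n = 4 shell has ℓ = 0 through 3; check each.
Contributions: ℓ=2 → 5.
Total orbitals: 5.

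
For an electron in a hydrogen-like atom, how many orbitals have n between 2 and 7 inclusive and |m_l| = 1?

For each n in the range, tally the orbitals obeying |m_l| = 1:
n=2 → 2; n=3 → 4; n=4 → 6; n=5 → 8; n=6 → 10; n=7 → 12.
Total orbitals: 2 + 4 + 6 + 8 + 10 + 12 = 42.

42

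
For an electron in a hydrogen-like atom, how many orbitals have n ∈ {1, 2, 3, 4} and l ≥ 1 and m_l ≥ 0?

For each n in the range, tally the orbitals obeying l ≥ 1 and m_l ≥ 0:
n=2 → 2; n=3 → 5; n=4 → 9.
Total orbitals: 2 + 5 + 9 = 16.

16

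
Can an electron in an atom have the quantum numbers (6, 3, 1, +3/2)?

The spin quantum number for an electron can only be m_s = +1/2 or −1/2; m_s = +3/2 is not one of those.

No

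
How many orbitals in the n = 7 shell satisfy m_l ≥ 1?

21

Go through l = 0, …, 6 (the values permitted for n = 7).
The (l, m_l) pairs meeting m_l ≥ 1 give: l=1 → 1; l=2 → 2; l=3 → 3; l=4 → 4; l=5 → 5; l=6 → 6.
Total orbitals: 1 + 2 + 3 + 4 + 5 + 6 = 21.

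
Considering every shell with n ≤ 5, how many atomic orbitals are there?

55

Total orbitals = 1² + 2² + 3² + 4² + 5² = 55.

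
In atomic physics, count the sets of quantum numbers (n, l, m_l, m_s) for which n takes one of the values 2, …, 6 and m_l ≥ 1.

70

Go shell by shell, enumerating (l, m_l) with m_l ≥ 1:
n=2 → 1; n=3 → 3; n=4 → 6; n=5 → 10; n=6 → 15.
Orbitals: 1 + 3 + 6 + 10 + 15 = 35. Including both spin states (m_s = ±1/2) gives 2 × 35 = 70 states.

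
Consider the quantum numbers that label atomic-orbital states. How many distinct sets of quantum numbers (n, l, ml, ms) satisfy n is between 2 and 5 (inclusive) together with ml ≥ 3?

8

Per-shell orbital counts meeting the constraint:
n=4 → 1; n=5 → 3.
Orbitals: 1 + 3 = 4. Including both spin states (ms = ±1/2) gives 2 × 4 = 8 states.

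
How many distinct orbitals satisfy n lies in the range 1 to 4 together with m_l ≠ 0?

Count contributing orbitals for each principal shell:
n=2 → 2; n=3 → 6; n=4 → 12.
Total orbitals: 2 + 6 + 12 = 20.

20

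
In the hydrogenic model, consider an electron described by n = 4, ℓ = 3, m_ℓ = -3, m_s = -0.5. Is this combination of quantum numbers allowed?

n = 4 is a positive integer. ℓ = 3 satisfies 0 ≤ ℓ ≤ n−1 = 3. m_ℓ = -3 lies in the range −ℓ … +ℓ (here −3 … 3). m_s = -1/2 is one of ±1/2.
All four constraints are satisfied.

Valid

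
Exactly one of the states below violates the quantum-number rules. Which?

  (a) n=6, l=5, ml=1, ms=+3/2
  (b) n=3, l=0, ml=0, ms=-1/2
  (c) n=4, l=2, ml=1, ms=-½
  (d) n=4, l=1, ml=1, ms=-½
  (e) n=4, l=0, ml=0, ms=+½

(a)

(a) has ms = +3/2, but an electron's spin must be ±1/2.
The remaining sets (b), (c), (d), (e) satisfy all four rules.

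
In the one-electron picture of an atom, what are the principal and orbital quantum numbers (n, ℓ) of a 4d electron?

The leading integer gives n = 4; the letter 'd' means ℓ = 2.

n = 4, ℓ = 2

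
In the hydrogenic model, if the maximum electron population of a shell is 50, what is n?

n = 5

2n² = 50 ⇒ n² = 25 ⇒ n = 5.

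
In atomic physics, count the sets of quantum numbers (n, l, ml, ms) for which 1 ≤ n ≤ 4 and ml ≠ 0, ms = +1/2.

20

Work shell by shell — for each n, count the (l, ml) pairs that satisfy ml ≠ 0:
n=2 → 2; n=3 → 6; n=4 → 12.
Orbitals: 2 + 6 + 12 = 20. With ms fixed to +1/2 there is one state per orbital, so 20 states.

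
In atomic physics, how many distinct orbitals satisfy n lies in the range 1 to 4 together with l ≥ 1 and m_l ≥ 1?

10

Go shell by shell, enumerating (l, m_l) with l ≥ 1 and m_l ≥ 1:
n=2 → 1; n=3 → 3; n=4 → 6.
Total orbitals: 1 + 3 + 6 = 10.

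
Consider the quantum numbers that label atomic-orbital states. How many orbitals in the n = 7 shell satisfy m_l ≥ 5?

3

The (l, m_l) pairs meeting m_l ≥ 5 give: l=5 → 1; l=6 → 2.
Total orbitals: 1 + 2 = 3.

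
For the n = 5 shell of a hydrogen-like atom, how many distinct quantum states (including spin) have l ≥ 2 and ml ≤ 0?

Go through l = 0, …, 4 (the values permitted for n = 5).
Orbitals with l ≥ 2 and ml ≤ 0, by l: l=2 → 3; l=3 → 4; l=4 → 5.
Orbitals: 3 + 4 + 5 = 12. Each orbital carries two spin states, so 12 × 2 = 24 states.

24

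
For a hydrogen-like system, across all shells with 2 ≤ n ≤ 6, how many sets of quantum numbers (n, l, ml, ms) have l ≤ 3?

122

Go shell by shell, enumerating (l, ml) with l ≤ 3:
n=2 → 4; n=3 → 9; n=4 → 16; n=5 → 16; n=6 → 16.
Orbitals: 4 + 9 + 16 + 16 + 16 = 61. Including both spin states (ms = ±1/2) gives 2 × 61 = 122 states.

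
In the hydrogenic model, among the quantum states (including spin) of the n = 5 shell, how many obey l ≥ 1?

The (l, m_l) pairs meeting l ≥ 1 give: l=1 → 3; l=2 → 5; l=3 → 7; l=4 → 9.
Orbitals: 3 + 5 + 7 + 9 = 24. Each orbital carries two spin states, so 24 × 2 = 48 states.

48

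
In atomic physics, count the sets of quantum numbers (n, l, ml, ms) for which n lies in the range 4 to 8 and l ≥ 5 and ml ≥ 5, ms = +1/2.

Treat each shell separately and count matching orbitals:
n=6 → 1; n=7 → 3; n=8 → 6.
Orbitals: 1 + 3 + 6 = 10. With ms fixed to +1/2 there is one state per orbital, so 10 states.

10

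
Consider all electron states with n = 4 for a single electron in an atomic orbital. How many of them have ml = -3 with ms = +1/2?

The n = 4 shell has l = 0 through 3; check each.
Per l-value: l=3 → 1.
Orbitals: 1. With ms fixed to a single value there is one state per orbital, giving 1 state.

1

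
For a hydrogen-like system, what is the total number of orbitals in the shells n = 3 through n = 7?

Shell n has n² orbitals: 3²=9 + 4²=16 + 5²=25 + 6²=36 + 7²=49 = 135 orbitals.

135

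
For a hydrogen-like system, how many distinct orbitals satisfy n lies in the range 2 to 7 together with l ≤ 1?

Per-shell orbital counts meeting the constraint:
n=2 → 4; n=3 → 4; n=4 → 4; n=5 → 4; n=6 → 4; n=7 → 4.
Total orbitals: 4 + 4 + 4 + 4 + 4 + 4 = 24.

24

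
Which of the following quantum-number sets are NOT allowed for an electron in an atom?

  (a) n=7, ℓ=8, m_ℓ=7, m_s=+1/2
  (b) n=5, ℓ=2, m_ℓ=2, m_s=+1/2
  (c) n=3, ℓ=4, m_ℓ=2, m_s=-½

(a) and (c)

(a) has ℓ = 8 ≥ n = 7, violating 0 ≤ ℓ ≤ n−1.
(c) has ℓ = 4 ≥ n = 3, violating 0 ≤ ℓ ≤ n−1.
The remaining set (b) satisfies all four rules.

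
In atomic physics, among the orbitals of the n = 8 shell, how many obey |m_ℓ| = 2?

12

Go through ℓ = 0, …, 7 (the values permitted for n = 8).
Orbitals with |m_ℓ| = 2, by ℓ: ℓ=2 → 2; ℓ=3 → 2; ℓ=4 → 2; ℓ=5 → 2; ℓ=6 → 2; ℓ=7 → 2.
Total orbitals: 2 + 2 + 2 + 2 + 2 + 2 = 12.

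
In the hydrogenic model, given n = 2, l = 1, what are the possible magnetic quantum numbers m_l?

-1, 0, 1

m_l takes every integer from −l to +l. With l = 1 that gives the 3 values -1, 0, 1.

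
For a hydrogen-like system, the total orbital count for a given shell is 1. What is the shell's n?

n = 1

n² = 1 ⇒ n = 1.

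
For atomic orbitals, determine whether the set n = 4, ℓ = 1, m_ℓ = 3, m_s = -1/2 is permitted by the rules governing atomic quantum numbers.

Invalid

The magnetic quantum number must satisfy −ℓ ≤ m_ℓ ≤ ℓ. With ℓ = 1, m_ℓ can only be -1, 0, 1, so m_ℓ = 3 is forbidden.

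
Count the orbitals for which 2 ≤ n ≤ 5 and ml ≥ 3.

4

Work shell by shell — for each n, count the (l, ml) pairs that satisfy ml ≥ 3:
n=4 → 1; n=5 → 3.
Total orbitals: 1 + 3 = 4.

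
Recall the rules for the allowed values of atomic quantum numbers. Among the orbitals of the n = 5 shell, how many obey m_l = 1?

4

The n = 5 shell has l = 0 through 4; check each.
Per l-value: l=1 → 1; l=2 → 1; l=3 → 1; l=4 → 1.
Total orbitals: 1 + 1 + 1 + 1 = 4.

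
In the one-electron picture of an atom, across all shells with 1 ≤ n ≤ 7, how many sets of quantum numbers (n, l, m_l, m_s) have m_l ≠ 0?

224

Go shell by shell, enumerating (l, m_l) with m_l ≠ 0:
n=2 → 2; n=3 → 6; n=4 → 12; n=5 → 20; n=6 → 30; n=7 → 42.
Orbitals: 2 + 6 + 12 + 20 + 30 + 42 = 112. Including both spin states (m_s = ±1/2) gives 2 × 112 = 224 states.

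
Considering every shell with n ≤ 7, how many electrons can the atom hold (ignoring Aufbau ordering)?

Total orbitals = 1² + 2² + 3² + 4² + 5² + 6² + 7² = 140. Doubling for spin gives 280 electrons.

280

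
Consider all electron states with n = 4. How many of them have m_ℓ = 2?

The n = 4 shell has ℓ = 0 through 3; check each.
Contributions: ℓ=2 → 1; ℓ=3 → 1.
Orbitals: 1 + 1 = 2. Each orbital carries two spin states, so 2 × 2 = 4 states.

4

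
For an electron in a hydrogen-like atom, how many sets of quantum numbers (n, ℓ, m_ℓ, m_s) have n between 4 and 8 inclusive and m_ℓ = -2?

For each n in the range, tally the orbitals obeying m_ℓ = -2:
n=4 → 2; n=5 → 3; n=6 → 4; n=7 → 5; n=8 → 6.
Orbitals: 2 + 3 + 4 + 5 + 6 = 20. Including both spin states (m_s = ±1/2) gives 2 × 20 = 40 states.

40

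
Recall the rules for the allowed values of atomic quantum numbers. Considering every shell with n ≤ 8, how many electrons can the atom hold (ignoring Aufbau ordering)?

408

Total orbitals = 1² + 2² + 3² + 4² + 5² + 6² + 7² + 8² = 204. Doubling for spin gives 408 electrons.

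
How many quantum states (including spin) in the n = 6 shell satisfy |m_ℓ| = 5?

Orbitals with |m_ℓ| = 5, by ℓ: ℓ=5 → 2.
Orbitals: 2. Each orbital carries two spin states, so 2 × 2 = 4 states.

4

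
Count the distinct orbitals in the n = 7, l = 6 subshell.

A subshell has 2l+1 orbitals; with l = 6, that's 13.

13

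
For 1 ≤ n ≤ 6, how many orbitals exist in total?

91

Total orbitals = 1² + 2² + 3² + 4² + 5² + 6² = 91.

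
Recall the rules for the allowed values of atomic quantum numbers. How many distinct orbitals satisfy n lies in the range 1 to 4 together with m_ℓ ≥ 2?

4

Per-shell orbital counts meeting the constraint:
n=3 → 1; n=4 → 3.
Total orbitals: 1 + 3 = 4.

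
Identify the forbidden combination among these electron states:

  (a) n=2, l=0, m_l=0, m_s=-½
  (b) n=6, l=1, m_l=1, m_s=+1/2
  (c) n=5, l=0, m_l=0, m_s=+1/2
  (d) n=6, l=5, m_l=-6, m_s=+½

(d) has |m_l| = 6 > l = 5, violating −l ≤ m_l ≤ l.
The remaining sets (a), (b), (c) satisfy all four rules.

(d)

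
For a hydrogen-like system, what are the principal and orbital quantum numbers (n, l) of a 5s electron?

The leading integer gives n = 5; the letter 's' means l = 0.

n = 5, l = 0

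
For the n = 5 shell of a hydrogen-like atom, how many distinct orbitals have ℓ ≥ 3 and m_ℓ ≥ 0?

With n = 5 the allowed ℓ are 0, 1, …, 4.
Per ℓ-value: ℓ=3 → 4; ℓ=4 → 5.
Total orbitals: 4 + 5 = 9.

9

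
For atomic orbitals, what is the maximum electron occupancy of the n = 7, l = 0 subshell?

2

A subshell with l = 0 has 2l+1 = 1 orbital, each holding 2 electrons (spin ±1/2), so 1 × 2 = 2.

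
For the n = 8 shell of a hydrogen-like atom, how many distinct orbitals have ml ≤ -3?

Go through l = 0, …, 7 (the values permitted for n = 8).
Contributions: l=3 → 1; l=4 → 2; l=5 → 3; l=6 → 4; l=7 → 5.
Total orbitals: 1 + 2 + 3 + 4 + 5 = 15.

15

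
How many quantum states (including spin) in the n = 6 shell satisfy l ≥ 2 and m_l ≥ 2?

20

The n = 6 shell has l = 0 through 5; check each.
Per l-value: l=2 → 1; l=3 → 2; l=4 → 3; l=5 → 4.
Orbitals: 1 + 2 + 3 + 4 = 10. Each orbital carries two spin states, so 10 × 2 = 20 states.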